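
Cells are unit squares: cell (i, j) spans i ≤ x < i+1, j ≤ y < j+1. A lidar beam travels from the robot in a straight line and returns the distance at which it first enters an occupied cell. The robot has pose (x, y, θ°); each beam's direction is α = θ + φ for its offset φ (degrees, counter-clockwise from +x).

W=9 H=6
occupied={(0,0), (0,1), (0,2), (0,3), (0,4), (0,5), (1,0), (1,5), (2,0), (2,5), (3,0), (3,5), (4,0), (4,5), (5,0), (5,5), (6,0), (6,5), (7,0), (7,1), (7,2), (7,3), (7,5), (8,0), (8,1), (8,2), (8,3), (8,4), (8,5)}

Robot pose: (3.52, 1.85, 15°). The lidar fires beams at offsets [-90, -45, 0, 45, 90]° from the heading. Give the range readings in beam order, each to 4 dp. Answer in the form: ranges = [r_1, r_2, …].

ranges = [0.8800, 1.7000, 3.6028, 3.6373, 3.2611]

beam 1: φ=-90°, α=285°
  direction (0.2588, -0.9659); cell (3,1); t to first gridline: x 1.8546, y 0.8800 (then +3.8637 / +1.0353)
    (3,0) via y @ 0.8800  # hit
  → r_1 = 0.8800
beam 2: φ=-45°, α=330°
  direction (0.8660, -0.5000); cell (3,1); t to first gridline: x 0.5543, y 1.7000 (then +1.1547 / +2.0000)
    (4,1) via x @ 0.5543
    (4,0) via y @ 1.7000  # hit
  → r_2 = 1.7000
beam 3: φ=0°, α=15°
  direction (0.9659, 0.2588); cell (3,1); t to first gridline: x 0.4969, y 0.5796 (then +1.0353 / +3.8637)
    (4,1) via x @ 0.4969
    (4,2) via y @ 0.5796
    (5,2) via x @ 1.5322
    (6,2) via x @ 2.5675
    (7,2) via x @ 3.6028  # hit
  → r_3 = 3.6028
beam 4: φ=45°, α=60°
  direction (0.5000, 0.8660); cell (3,1); t to first gridline: x 0.9600, y 0.1732 (then +2.0000 / +1.1547)
    (3,2) via y @ 0.1732
    (4,2) via x @ 0.9600
    (4,3) via y @ 1.3279
    (4,4) via y @ 2.4826
    (5,4) via x @ 2.9600
    (5,5) via y @ 3.6373  # hit
  → r_4 = 3.6373
beam 5: φ=90°, α=105°
  direction (-0.2588, 0.9659); cell (3,1); t to first gridline: x 2.0091, y 0.1553 (then +3.8637 / +1.0353)
    (3,2) via y @ 0.1553
    (3,3) via y @ 1.1906
    (2,3) via x @ 2.0091
    (2,4) via y @ 2.2258
    (2,5) via y @ 3.2611  # hit
  → r_5 = 3.2611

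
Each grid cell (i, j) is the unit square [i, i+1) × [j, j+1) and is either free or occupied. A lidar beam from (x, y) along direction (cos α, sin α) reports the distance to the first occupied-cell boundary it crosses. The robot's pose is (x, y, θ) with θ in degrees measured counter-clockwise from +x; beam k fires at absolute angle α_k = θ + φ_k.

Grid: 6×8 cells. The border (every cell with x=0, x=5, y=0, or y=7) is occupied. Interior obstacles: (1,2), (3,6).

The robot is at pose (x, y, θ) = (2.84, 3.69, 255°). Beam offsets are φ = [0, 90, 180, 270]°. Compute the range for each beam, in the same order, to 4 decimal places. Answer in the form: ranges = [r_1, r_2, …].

beam 1: φ=0°, α=255°
  direction (-0.2588, -0.9659); cell (2,3); t to first gridline: x 3.2455, y 0.7143 (then +3.8637 / +1.0353)
    (2,2) via y @ 0.7143
    (2,1) via y @ 1.7496
    (2,0) via y @ 2.7849  # hit
  → r_1 = 2.7849
beam 2: φ=90°, α=345°
  direction (0.9659, -0.2588); cell (2,3); t to first gridline: x 0.1656, y 2.6660 (then +1.0353 / +3.8637)
    (3,3) via x @ 0.1656
    (4,3) via x @ 1.2009
    (5,3) via x @ 2.2362  # hit
  → r_2 = 2.2362
beam 3: φ=180°, α=75°
  direction (0.2588, 0.9659); cell (2,3); t to first gridline: x 0.6182, y 0.3209 (then +3.8637 / +1.0353)
    (2,4) via y @ 0.3209
    (3,4) via x @ 0.6182
    (3,5) via y @ 1.3562
    (3,6) via y @ 2.3915  # hit
  → r_3 = 2.3915
beam 4: φ=270°, α=165°
  direction (-0.9659, 0.2588); cell (2,3); t to first gridline: x 0.8696, y 1.1977 (then +1.0353 / +3.8637)
    (1,3) via x @ 0.8696
    (1,4) via y @ 1.1977
    (0,4) via x @ 1.9049  # hit
  → r_4 = 1.9049

ranges = [2.7849, 2.2362, 2.3915, 1.9049]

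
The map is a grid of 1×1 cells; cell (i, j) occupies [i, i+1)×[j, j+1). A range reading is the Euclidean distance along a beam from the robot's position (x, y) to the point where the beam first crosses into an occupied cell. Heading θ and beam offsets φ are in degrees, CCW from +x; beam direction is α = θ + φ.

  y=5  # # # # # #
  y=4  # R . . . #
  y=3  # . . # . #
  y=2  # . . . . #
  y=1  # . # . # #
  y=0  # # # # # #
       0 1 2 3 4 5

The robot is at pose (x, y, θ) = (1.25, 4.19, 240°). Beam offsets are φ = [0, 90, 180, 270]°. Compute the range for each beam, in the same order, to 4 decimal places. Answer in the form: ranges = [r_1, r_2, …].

beam 1: φ=0°, α=240°
  direction (-0.5000, -0.8660); cell (1,4); t to first gridline: x 0.5000, y 0.2194 (then +2.0000 / +1.1547)
    (1,3) via y @ 0.2194
    (0,3) via x @ 0.5000  # hit
  → r_1 = 0.5000
beam 2: φ=90°, α=330°
  direction (0.8660, -0.5000); cell (1,4); t to first gridline: x 0.8660, y 0.3800 (then +1.1547 / +2.0000)
    (1,3) via y @ 0.3800
    (2,3) via x @ 0.8660
    (3,3) via x @ 2.0207  # hit
  → r_2 = 2.0207
beam 3: φ=180°, α=60°
  direction (0.5000, 0.8660); cell (1,4); t to first gridline: x 1.5000, y 0.9353 (then +2.0000 / +1.1547)
    (1,5) via y @ 0.9353  # hit
  → r_3 = 0.9353
beam 4: φ=270°, α=150°
  direction (-0.8660, 0.5000); cell (1,4); t to first gridline: x 0.2887, y 1.6200 (then +1.1547 / +2.0000)
    (0,4) via x @ 0.2887  # hit
  → r_4 = 0.2887

ranges = [0.5000, 2.0207, 0.9353, 0.2887]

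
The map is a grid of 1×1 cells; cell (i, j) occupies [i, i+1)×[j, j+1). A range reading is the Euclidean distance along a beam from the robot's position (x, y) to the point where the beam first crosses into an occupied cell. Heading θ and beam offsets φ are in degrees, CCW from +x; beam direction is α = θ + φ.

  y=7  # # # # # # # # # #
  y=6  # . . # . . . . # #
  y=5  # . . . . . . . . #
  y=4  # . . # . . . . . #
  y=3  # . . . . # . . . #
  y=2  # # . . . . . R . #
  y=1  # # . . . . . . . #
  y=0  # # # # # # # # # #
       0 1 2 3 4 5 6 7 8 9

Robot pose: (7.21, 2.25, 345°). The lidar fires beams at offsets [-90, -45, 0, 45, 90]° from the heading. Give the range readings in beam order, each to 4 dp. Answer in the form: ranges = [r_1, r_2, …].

ranges = [1.2941, 1.4434, 1.8531, 2.0669, 3.8823]

beam 1: φ=-90°, α=255°
  direction (-0.2588, -0.9659); cell (7,2); t to first gridline: x 0.8114, y 0.2588 (then +3.8637 / +1.0353)
    (7,1) via y @ 0.2588
    (6,1) via x @ 0.8114
    (6,0) via y @ 1.2941  # hit
  → r_1 = 1.2941
beam 2: φ=-45°, α=300°
  direction (0.5000, -0.8660); cell (7,2); t to first gridline: x 1.5800, y 0.2887 (then +2.0000 / +1.1547)
    (7,1) via y @ 0.2887
    (7,0) via y @ 1.4434  # hit
  → r_2 = 1.4434
beam 3: φ=0°, α=345°
  direction (0.9659, -0.2588); cell (7,2); t to first gridline: x 0.8179, y 0.9659 (then +1.0353 / +3.8637)
    (8,2) via x @ 0.8179
    (8,1) via y @ 0.9659
    (9,1) via x @ 1.8531  # hit
  → r_3 = 1.8531
beam 4: φ=45°, α=30°
  direction (0.8660, 0.5000); cell (7,2); t to first gridline: x 0.9122, y 1.5000 (then +1.1547 / +2.0000)
    (8,2) via x @ 0.9122
    (8,3) via y @ 1.5000
    (9,3) via x @ 2.0669  # hit
  → r_4 = 2.0669
beam 5: φ=90°, α=75°
  direction (0.2588, 0.9659); cell (7,2); t to first gridline: x 3.0523, y 0.7765 (then +3.8637 / +1.0353)
    (7,3) via y @ 0.7765
    (7,4) via y @ 1.8117
    (7,5) via y @ 2.8470
    (8,5) via x @ 3.0523
    (8,6) via y @ 3.8823  # hit
  → r_5 = 3.8823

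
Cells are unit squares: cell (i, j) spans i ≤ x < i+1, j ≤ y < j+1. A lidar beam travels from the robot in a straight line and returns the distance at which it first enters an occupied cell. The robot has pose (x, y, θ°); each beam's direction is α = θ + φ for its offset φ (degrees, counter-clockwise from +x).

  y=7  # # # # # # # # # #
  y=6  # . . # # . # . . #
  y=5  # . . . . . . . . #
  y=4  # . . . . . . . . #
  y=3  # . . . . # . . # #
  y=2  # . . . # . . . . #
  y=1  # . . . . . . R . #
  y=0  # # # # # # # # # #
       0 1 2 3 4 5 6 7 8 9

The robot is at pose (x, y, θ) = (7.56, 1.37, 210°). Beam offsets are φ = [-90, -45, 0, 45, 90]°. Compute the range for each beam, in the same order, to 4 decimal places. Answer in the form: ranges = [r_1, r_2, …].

beam 1: φ=-90°, α=120°
  d=(-0.5000,0.8660)  start (7,1)  tX=1.1200 tY=0.7275  stride 1/|dx|=2.0000 1/|dy|=1.1547
    cross y-line → (7,2), t=0.7275
    cross x-line → (6,2), t=1.1200
    cross y-line → (6,3), t=1.8822
    cross y-line → (6,4), t=3.0369
    cross x-line → (5,4), t=3.1200
    cross y-line → (5,5), t=4.1916
    cross x-line → (4,5), t=5.1200
    cross y-line → (4,6), t=5.3463 (wall)
  → r_1 = 5.3463
beam 2: φ=-45°, α=165°
  d=(-0.9659,0.2588)  start (7,1)  tX=0.5798 tY=2.4341  stride 1/|dx|=1.0353 1/|dy|=3.8637
    cross x-line → (6,1), t=0.5798
    cross x-line → (5,1), t=1.6150
    cross y-line → (5,2), t=2.4341
    cross x-line → (4,2), t=2.6503 (wall)
  → r_2 = 2.6503
beam 3: φ=0°, α=210°
  d=(-0.8660,-0.5000)  start (7,1)  tX=0.6466 tY=0.7400  stride 1/|dx|=1.1547 1/|dy|=2.0000
    cross x-line → (6,1), t=0.6466
    cross y-line → (6,0), t=0.7400 (wall)
  → r_3 = 0.7400
beam 4: φ=45°, α=255°
  d=(-0.2588,-0.9659)  start (7,1)  tX=2.1637 tY=0.3831  stride 1/|dx|=3.8637 1/|dy|=1.0353
    cross y-line → (7,0), t=0.3831 (wall)
  → r_4 = 0.3831
beam 5: φ=90°, α=300°
  d=(0.5000,-0.8660)  start (7,1)  tX=0.8800 tY=0.4272  stride 1/|dx|=2.0000 1/|dy|=1.1547
    cross y-line → (7,0), t=0.4272 (wall)
  → r_5 = 0.4272

ranges = [5.3463, 2.6503, 0.7400, 0.3831, 0.4272]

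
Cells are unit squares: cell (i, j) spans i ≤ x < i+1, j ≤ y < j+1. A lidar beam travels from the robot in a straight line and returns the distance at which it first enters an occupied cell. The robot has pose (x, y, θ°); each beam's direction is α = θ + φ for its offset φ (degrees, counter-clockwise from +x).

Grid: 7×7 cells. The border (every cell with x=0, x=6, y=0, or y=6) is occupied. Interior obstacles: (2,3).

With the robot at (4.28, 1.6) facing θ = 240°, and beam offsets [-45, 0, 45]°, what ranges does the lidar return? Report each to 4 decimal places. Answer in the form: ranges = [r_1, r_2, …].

ranges = [2.3182, 0.6928, 0.6212]

beam 1: φ=-45°, α=195°
  direction (-0.9659, -0.2588); cell (4,1); t to first gridline: x 0.2899, y 2.3182 (then +1.0353 / +3.8637)
    (3,1) via x @ 0.2899
    (2,1) via x @ 1.3252
    (2,0) via y @ 2.3182  # hit
  → r_1 = 2.3182
beam 2: φ=0°, α=240°
  direction (-0.5000, -0.8660); cell (4,1); t to first gridline: x 0.5600, y 0.6928 (then +2.0000 / +1.1547)
    (3,1) via x @ 0.5600
    (3,0) via y @ 0.6928  # hit
  → r_2 = 0.6928
beam 3: φ=45°, α=285°
  direction (0.2588, -0.9659); cell (4,1); t to first gridline: x 2.7819, y 0.6212 (then +3.8637 / +1.0353)
    (4,0) via y @ 0.6212  # hit
  → r_3 = 0.6212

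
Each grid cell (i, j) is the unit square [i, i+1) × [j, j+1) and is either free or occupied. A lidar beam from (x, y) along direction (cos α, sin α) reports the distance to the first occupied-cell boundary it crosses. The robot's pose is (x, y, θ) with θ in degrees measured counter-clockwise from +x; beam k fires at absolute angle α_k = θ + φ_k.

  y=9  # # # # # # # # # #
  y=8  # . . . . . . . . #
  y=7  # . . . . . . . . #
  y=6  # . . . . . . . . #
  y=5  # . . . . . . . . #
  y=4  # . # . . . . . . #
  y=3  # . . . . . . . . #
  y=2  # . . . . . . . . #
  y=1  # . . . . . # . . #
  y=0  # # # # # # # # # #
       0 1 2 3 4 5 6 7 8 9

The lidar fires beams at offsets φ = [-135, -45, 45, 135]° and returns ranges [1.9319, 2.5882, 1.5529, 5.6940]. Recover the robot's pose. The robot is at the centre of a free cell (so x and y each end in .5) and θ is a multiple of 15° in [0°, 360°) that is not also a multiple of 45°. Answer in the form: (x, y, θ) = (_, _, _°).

Enumerate (i+0.5, j+0.5, θ) over the 62 free cells and 16 admissible headings. For each, cast all 4 beams and compare to the given ranges.
  (7.5, 6.5, 15°): beam 1 = 6.3509 ≠ 1.9319 ✗
  (2.5, 5.5, 30°): beam 1 = 0.5176 ≠ 1.9319 ✗
  (5.5, 6.5, 255°): beam 1 = 2.8868 ≠ 1.9319 ✗
  (2.5, 5.5, 75°): beam 1 = 0.5774 ≠ 1.9319 ✗
  …
  (3.5, 2.5, 240°): r_1=1.9319, r_2=2.5882, r_3=1.5529, r_4=5.6940 — all match ✓
Only this pose fits every beam.

(x, y, θ) = (3.5, 2.5, 240°)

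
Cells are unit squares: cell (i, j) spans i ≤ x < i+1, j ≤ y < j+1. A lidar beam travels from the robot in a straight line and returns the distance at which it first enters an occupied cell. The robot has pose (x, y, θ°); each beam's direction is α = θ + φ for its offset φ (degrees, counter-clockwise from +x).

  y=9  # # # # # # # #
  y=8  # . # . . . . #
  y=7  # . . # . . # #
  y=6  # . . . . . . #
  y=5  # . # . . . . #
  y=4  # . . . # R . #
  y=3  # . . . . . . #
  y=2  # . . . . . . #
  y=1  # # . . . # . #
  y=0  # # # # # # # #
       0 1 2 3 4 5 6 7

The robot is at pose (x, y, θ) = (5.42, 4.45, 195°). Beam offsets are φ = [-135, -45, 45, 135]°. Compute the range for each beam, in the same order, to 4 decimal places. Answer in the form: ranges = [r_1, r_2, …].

beam 1: φ=-135°, α=60°
  d=(0.5000,0.8660)  start (5,4)  tX=1.1600 tY=0.6351  stride 1/|dx|=2.0000 1/|dy|=1.1547
    cross y-line → (5,5), t=0.6351
    cross x-line → (6,5), t=1.1600
    cross y-line → (6,6), t=1.7898
    cross y-line → (6,7), t=2.9445 (wall)
  → r_1 = 2.9445
beam 2: φ=-45°, α=150°
  d=(-0.8660,0.5000)  start (5,4)  tX=0.4850 tY=1.1000  stride 1/|dx|=1.1547 1/|dy|=2.0000
    cross x-line → (4,4), t=0.4850 (wall)
  → r_2 = 0.4850
beam 3: φ=45°, α=240°
  d=(-0.5000,-0.8660)  start (5,4)  tX=0.8400 tY=0.5196  stride 1/|dx|=2.0000 1/|dy|=1.1547
    cross y-line → (5,3), t=0.5196
    cross x-line → (4,3), t=0.8400
    cross y-line → (4,2), t=1.6743
    cross y-line → (4,1), t=2.8290
    cross x-line → (3,1), t=2.8400
    cross y-line → (3,0), t=3.9837 (wall)
  → r_3 = 3.9837
beam 4: φ=135°, α=330°
  d=(0.8660,-0.5000)  start (5,4)  tX=0.6697 tY=0.9000  stride 1/|dx|=1.1547 1/|dy|=2.0000
    cross x-line → (6,4), t=0.6697
    cross y-line → (6,3), t=0.9000
    cross x-line → (7,3), t=1.8244 (wall)
  → r_4 = 1.8244

ranges = [2.9445, 0.4850, 3.9837, 1.8244]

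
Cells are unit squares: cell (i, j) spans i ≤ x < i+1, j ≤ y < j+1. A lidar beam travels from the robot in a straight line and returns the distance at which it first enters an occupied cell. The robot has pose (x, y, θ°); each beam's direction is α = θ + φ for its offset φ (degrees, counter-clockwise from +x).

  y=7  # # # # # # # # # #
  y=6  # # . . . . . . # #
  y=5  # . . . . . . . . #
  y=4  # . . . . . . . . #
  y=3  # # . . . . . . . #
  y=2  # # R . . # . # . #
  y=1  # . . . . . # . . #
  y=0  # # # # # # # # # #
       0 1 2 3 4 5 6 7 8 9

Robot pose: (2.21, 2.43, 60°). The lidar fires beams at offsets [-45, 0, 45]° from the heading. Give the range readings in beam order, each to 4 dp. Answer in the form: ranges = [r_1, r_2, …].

ranges = [7.0295, 5.2770, 0.8114]

beam 1: φ=-45°, α=15°
  d=(0.9659,0.2588)  start (2,2)  tX=0.8179 tY=2.2023  stride 1/|dx|=1.0353 1/|dy|=3.8637
    cross x-line → (3,2), t=0.8179
    cross x-line → (4,2), t=1.8531
    cross y-line → (4,3), t=2.2023
    cross x-line → (5,3), t=2.8884
    cross x-line → (6,3), t=3.9237
    cross x-line → (7,3), t=4.9590
    cross x-line → (8,3), t=5.9942
    cross y-line → (8,4), t=6.0660
    cross x-line → (9,4), t=7.0295 (wall)
  → r_1 = 7.0295
beam 2: φ=0°, α=60°
  d=(0.5000,0.8660)  start (2,2)  tX=1.5800 tY=0.6582  stride 1/|dx|=2.0000 1/|dy|=1.1547
    cross y-line → (2,3), t=0.6582
    cross x-line → (3,3), t=1.5800
    cross y-line → (3,4), t=1.8129
    cross y-line → (3,5), t=2.9676
    cross x-line → (4,5), t=3.5800
    cross y-line → (4,6), t=4.1223
    cross y-line → (4,7), t=5.2770 (wall)
  → r_2 = 5.2770
beam 3: φ=45°, α=105°
  d=(-0.2588,0.9659)  start (2,2)  tX=0.8114 tY=0.5901  stride 1/|dx|=3.8637 1/|dy|=1.0353
    cross y-line → (2,3), t=0.5901
    cross x-line → (1,3), t=0.8114 (wall)
  → r_3 = 0.8114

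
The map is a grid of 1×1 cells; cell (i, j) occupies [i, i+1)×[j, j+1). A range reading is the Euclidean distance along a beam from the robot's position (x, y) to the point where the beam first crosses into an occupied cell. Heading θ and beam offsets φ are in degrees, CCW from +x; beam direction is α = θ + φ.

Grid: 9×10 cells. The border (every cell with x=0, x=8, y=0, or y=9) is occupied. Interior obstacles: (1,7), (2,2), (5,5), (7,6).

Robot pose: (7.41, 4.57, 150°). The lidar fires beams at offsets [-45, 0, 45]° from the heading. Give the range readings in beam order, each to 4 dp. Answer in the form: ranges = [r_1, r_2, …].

beam 1: φ=-45°, α=105°
  d=(-0.2588,0.9659)  start (7,4)  tX=1.5841 tY=0.4452  stride 1/|dx|=3.8637 1/|dy|=1.0353
    cross y-line → (7,5), t=0.4452
    cross y-line → (7,6), t=1.4804 (wall)
  → r_1 = 1.4804
beam 2: φ=0°, α=150°
  d=(-0.8660,0.5000)  start (7,4)  tX=0.4734 tY=0.8600  stride 1/|dx|=1.1547 1/|dy|=2.0000
    cross x-line → (6,4), t=0.4734
    cross y-line → (6,5), t=0.8600
    cross x-line → (5,5), t=1.6281 (wall)
  → r_2 = 1.6281
beam 3: φ=45°, α=195°
  d=(-0.9659,-0.2588)  start (7,4)  tX=0.4245 tY=2.2023  stride 1/|dx|=1.0353 1/|dy|=3.8637
    cross x-line → (6,4), t=0.4245
    cross x-line → (5,4), t=1.4597
    cross y-line → (5,3), t=2.2023
    cross x-line → (4,3), t=2.4950
    cross x-line → (3,3), t=3.5303
    cross x-line → (2,3), t=4.5656
    cross x-line → (1,3), t=5.6008
    cross y-line → (1,2), t=6.0660
    cross x-line → (0,2), t=6.6361 (wall)
  → r_3 = 6.6361

ranges = [1.4804, 1.6281, 6.6361]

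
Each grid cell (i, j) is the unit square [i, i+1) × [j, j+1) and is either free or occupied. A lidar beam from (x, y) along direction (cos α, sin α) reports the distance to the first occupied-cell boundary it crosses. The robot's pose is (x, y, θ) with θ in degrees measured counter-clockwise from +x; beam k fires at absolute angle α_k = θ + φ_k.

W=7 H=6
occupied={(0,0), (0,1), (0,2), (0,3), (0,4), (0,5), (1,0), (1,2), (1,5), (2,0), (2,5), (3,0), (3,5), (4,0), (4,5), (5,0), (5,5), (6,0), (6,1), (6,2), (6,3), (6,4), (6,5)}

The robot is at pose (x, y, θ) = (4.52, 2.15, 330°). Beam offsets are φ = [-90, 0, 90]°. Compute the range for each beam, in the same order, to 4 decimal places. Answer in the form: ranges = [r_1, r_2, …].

ranges = [1.3279, 1.7090, 2.9600]

beam 1: φ=-90°, α=240°
  d=(-0.5000,-0.8660)  start (4,2)  tX=1.0400 tY=0.1732  stride 1/|dx|=2.0000 1/|dy|=1.1547
    cross y-line → (4,1), t=0.1732
    cross x-line → (3,1), t=1.0400
    cross y-line → (3,0), t=1.3279 (wall)
  → r_1 = 1.3279
beam 2: φ=0°, α=330°
  d=(0.8660,-0.5000)  start (4,2)  tX=0.5543 tY=0.3000  stride 1/|dx|=1.1547 1/|dy|=2.0000
    cross y-line → (4,1), t=0.3000
    cross x-line → (5,1), t=0.5543
    cross x-line → (6,1), t=1.7090 (wall)
  → r_2 = 1.7090
beam 3: φ=90°, α=60°
  d=(0.5000,0.8660)  start (4,2)  tX=0.9600 tY=0.9815  stride 1/|dx|=2.0000 1/|dy|=1.1547
    cross x-line → (5,2), t=0.9600
    cross y-line → (5,3), t=0.9815
    cross y-line → (5,4), t=2.1362
    cross x-line → (6,4), t=2.9600 (wall)
  → r_3 = 2.9600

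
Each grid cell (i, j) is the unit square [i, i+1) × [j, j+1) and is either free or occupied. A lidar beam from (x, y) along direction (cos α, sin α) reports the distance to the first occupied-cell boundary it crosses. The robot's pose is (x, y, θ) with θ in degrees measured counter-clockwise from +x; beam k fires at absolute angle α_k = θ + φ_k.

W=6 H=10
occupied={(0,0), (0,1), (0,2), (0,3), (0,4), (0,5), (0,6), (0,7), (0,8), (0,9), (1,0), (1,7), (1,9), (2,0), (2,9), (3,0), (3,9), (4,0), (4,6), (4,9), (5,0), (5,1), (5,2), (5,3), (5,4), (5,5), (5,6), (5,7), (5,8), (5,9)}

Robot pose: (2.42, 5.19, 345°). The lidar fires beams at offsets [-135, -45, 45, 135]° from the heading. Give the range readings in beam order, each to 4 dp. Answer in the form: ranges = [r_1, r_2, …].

ranges = [1.6397, 4.8382, 1.8244, 2.0900]

beam 1: φ=-135°, α=210°
  direction (-0.8660, -0.5000); cell (2,5); t to first gridline: x 0.4850, y 0.3800 (then +1.1547 / +2.0000)
    (2,4) via y @ 0.3800
    (1,4) via x @ 0.4850
    (0,4) via x @ 1.6397  # hit
  → r_1 = 1.6397
beam 2: φ=-45°, α=300°
  direction (0.5000, -0.8660); cell (2,5); t to first gridline: x 1.1600, y 0.2194 (then +2.0000 / +1.1547)
    (2,4) via y @ 0.2194
    (3,4) via x @ 1.1600
    (3,3) via y @ 1.3741
    (3,2) via y @ 2.5288
    (4,2) via x @ 3.1600
    (4,1) via y @ 3.6835
    (4,0) via y @ 4.8382  # hit
  → r_2 = 4.8382
beam 3: φ=45°, α=30°
  direction (0.8660, 0.5000); cell (2,5); t to first gridline: x 0.6697, y 1.6200 (then +1.1547 / +2.0000)
    (3,5) via x @ 0.6697
    (3,6) via y @ 1.6200
    (4,6) via x @ 1.8244  # hit
  → r_3 = 1.8244
beam 4: φ=135°, α=120°
  direction (-0.5000, 0.8660); cell (2,5); t to first gridline: x 0.8400, y 0.9353 (then +2.0000 / +1.1547)
    (1,5) via x @ 0.8400
    (1,6) via y @ 0.9353
    (1,7) via y @ 2.0900  # hit
  → r_4 = 2.0900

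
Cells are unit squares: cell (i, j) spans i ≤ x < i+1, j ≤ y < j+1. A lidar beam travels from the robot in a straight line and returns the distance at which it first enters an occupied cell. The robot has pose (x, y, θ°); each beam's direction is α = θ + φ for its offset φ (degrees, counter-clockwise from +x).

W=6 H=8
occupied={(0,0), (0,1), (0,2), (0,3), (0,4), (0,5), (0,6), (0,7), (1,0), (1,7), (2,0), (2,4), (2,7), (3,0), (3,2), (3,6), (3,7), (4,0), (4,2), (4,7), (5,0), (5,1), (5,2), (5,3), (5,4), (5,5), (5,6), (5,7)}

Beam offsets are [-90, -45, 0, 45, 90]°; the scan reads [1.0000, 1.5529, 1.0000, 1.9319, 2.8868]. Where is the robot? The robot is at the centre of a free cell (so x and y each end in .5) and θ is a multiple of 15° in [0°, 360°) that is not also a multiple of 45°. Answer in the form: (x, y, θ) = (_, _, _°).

(x, y, θ) = (4.5, 5.5, 150°)

Enumerate (i+0.5, j+0.5, θ) over the 20 free cells and 16 admissible headings. For each, cast all 5 beams and compare to the given ranges.
  (4.5, 6.5, 300°): beam 1 = 0.5774 ≠ 1.0000 ✗
  (4.5, 6.5, 285°): beam 1 = 0.5176 ≠ 1.0000 ✗
  (2.5, 3.5, 285°): beam 1 = 1.5529 ≠ 1.0000 ✗
  …
  (4.5, 5.5, 150°): r_1=1.0000, r_2=1.5529, r_3=1.0000, r_4=1.9319, r_5=2.8868 — all match ✓
No second candidate reproduces the full scan.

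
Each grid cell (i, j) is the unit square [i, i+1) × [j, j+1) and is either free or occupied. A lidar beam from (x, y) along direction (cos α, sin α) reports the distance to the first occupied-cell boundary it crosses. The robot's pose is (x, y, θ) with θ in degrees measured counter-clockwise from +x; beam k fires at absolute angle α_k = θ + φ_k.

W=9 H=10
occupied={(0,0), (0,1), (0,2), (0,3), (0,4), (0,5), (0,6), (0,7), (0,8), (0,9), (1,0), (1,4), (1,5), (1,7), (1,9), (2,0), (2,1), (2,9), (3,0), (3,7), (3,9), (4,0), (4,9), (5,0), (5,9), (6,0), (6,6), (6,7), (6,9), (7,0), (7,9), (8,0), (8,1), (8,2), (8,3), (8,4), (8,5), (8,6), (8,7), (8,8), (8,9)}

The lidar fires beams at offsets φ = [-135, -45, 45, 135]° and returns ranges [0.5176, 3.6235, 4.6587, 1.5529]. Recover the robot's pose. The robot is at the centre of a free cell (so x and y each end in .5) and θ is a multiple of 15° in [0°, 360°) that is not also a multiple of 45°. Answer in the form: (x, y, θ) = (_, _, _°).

(x, y, θ) = (7.5, 2.5, 150°)

Enumerate (i+0.5, j+0.5, θ) over the 49 free cells and 16 admissible headings. For each, cast all 4 beams and compare to the given ranges.
  (2.5, 6.5, 345°): beam 1 = 1.0000 ≠ 0.5176 ✗
  (3.5, 4.5, 120°): beam 1 = 4.6587 ≠ 0.5176 ✗
  (4.5, 3.5, 195°): beam 1 = 3.0000 ≠ 0.5176 ✗
  (5.5, 2.5, 150°): beam 1 = 2.5882 ≠ 0.5176 ✗
  …
  (7.5, 2.5, 150°): r_1=0.5176, r_2=3.6235, r_3=4.6587, r_4=1.5529 — all match ✓
No second candidate reproduces the full scan.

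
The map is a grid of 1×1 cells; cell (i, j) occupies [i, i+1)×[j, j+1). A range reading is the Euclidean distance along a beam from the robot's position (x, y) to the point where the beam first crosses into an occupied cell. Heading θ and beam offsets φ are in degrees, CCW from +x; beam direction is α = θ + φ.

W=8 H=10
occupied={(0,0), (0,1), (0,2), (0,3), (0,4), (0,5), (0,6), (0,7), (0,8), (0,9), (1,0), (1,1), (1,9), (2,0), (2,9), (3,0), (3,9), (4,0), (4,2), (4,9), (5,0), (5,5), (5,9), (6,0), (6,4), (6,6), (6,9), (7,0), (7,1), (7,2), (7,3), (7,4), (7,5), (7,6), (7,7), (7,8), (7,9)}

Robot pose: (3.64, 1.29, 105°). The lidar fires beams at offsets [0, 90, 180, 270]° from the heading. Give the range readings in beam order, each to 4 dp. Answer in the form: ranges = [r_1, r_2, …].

beam 1: φ=0°, α=105°
  dir = (cos 105°, sin 105°) = (-0.2588, 0.9659); from cell (3,1)
  next x-line at t=2.4728, next y-line at t=0.7350; Δt_x=3.8637, Δt_y=1.0353
    y: enter (3,2) at t=0.7350
    y: enter (3,3) at t=1.7703
    x: enter (2,3) at t=2.4728
    y: enter (2,4) at t=2.8056
    y: enter (2,5) at t=3.8409
    y: enter (2,6) at t=4.8762
    y: enter (2,7) at t=5.9114
    x: enter (1,7) at t=6.3365
    y: enter (1,8) at t=6.9467
    y: enter (1,9) at t=7.9820 ← occupied
  → r_1 = 7.9820
beam 2: φ=90°, α=195°
  dir = (cos 195°, sin 195°) = (-0.9659, -0.2588); from cell (3,1)
  next x-line at t=0.6626, next y-line at t=1.1205; Δt_x=1.0353, Δt_y=3.8637
    x: enter (2,1) at t=0.6626
    y: enter (2,0) at t=1.1205 ← occupied
  → r_2 = 1.1205
beam 3: φ=180°, α=285°
  dir = (cos 285°, sin 285°) = (0.2588, -0.9659); from cell (3,1)
  next x-line at t=1.3909, next y-line at t=0.3002; Δt_x=3.8637, Δt_y=1.0353
    y: enter (3,0) at t=0.3002 ← occupied
  → r_3 = 0.3002
beam 4: φ=270°, α=15°
  dir = (cos 15°, sin 15°) = (0.9659, 0.2588); from cell (3,1)
  next x-line at t=0.3727, next y-line at t=2.7432; Δt_x=1.0353, Δt_y=3.8637
    x: enter (4,1) at t=0.3727
    x: enter (5,1) at t=1.4080
    x: enter (6,1) at t=2.4433
    y: enter (6,2) at t=2.7432
    x: enter (7,2) at t=3.4785 ← occupied
  → r_4 = 3.4785

ranges = [7.9820, 1.1205, 0.3002, 3.4785]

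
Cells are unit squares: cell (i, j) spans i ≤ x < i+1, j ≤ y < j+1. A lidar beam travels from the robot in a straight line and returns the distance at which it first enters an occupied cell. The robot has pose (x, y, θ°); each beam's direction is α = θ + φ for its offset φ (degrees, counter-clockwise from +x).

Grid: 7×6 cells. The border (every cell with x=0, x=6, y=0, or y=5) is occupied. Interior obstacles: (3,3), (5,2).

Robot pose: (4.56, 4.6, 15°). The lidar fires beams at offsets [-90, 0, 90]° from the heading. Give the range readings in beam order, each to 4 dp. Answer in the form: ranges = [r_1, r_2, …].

beam 1: φ=-90°, α=285°
  direction (0.2588, -0.9659); cell (4,4); t to first gridline: x 1.7000, y 0.6212 (then +3.8637 / +1.0353)
    (4,3) via y @ 0.6212
    (4,2) via y @ 1.6564
    (5,2) via x @ 1.7000  # hit
  → r_1 = 1.7000
beam 2: φ=0°, α=15°
  direction (0.9659, 0.2588); cell (4,4); t to first gridline: x 0.4555, y 1.5455 (then +1.0353 / +3.8637)
    (5,4) via x @ 0.4555
    (6,4) via x @ 1.4908  # hit
  → r_2 = 1.4908
beam 3: φ=90°, α=105°
  direction (-0.2588, 0.9659); cell (4,4); t to first gridline: x 2.1637, y 0.4141 (then +3.8637 / +1.0353)
    (4,5) via y @ 0.4141  # hit
  → r_3 = 0.4141

ranges = [1.7000, 1.4908, 0.4141]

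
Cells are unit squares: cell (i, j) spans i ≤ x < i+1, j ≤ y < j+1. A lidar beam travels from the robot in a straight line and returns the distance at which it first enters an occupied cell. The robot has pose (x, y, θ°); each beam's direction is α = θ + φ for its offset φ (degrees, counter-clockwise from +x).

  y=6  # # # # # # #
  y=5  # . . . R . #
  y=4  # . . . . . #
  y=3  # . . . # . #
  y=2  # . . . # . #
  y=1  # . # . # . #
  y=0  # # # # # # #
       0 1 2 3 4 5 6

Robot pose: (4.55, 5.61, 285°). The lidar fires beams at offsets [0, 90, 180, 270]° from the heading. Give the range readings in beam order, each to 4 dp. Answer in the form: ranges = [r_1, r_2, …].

beam 1: φ=0°, α=285°
  dir = (cos 285°, sin 285°) = (0.2588, -0.9659); from cell (4,5)
  next x-line at t=1.7387, next y-line at t=0.6315; Δt_x=3.8637, Δt_y=1.0353
    y: enter (4,4) at t=0.6315
    y: enter (4,3) at t=1.6668 ← occupied
  → r_1 = 1.6668
beam 2: φ=90°, α=15°
  dir = (cos 15°, sin 15°) = (0.9659, 0.2588); from cell (4,5)
  next x-line at t=0.4659, next y-line at t=1.5068; Δt_x=1.0353, Δt_y=3.8637
    x: enter (5,5) at t=0.4659
    x: enter (6,5) at t=1.5012 ← occupied
  → r_2 = 1.5012
beam 3: φ=180°, α=105°
  dir = (cos 105°, sin 105°) = (-0.2588, 0.9659); from cell (4,5)
  next x-line at t=2.1250, next y-line at t=0.4038; Δt_x=3.8637, Δt_y=1.0353
    y: enter (4,6) at t=0.4038 ← occupied
  → r_3 = 0.4038
beam 4: φ=270°, α=195°
  dir = (cos 195°, sin 195°) = (-0.9659, -0.2588); from cell (4,5)
  next x-line at t=0.5694, next y-line at t=2.3569; Δt_x=1.0353, Δt_y=3.8637
    x: enter (3,5) at t=0.5694
    x: enter (2,5) at t=1.6047
    y: enter (2,4) at t=2.3569
    x: enter (1,4) at t=2.6400
    x: enter (0,4) at t=3.6752 ← occupied
  → r_4 = 3.6752

ranges = [1.6668, 1.5012, 0.4038, 3.6752]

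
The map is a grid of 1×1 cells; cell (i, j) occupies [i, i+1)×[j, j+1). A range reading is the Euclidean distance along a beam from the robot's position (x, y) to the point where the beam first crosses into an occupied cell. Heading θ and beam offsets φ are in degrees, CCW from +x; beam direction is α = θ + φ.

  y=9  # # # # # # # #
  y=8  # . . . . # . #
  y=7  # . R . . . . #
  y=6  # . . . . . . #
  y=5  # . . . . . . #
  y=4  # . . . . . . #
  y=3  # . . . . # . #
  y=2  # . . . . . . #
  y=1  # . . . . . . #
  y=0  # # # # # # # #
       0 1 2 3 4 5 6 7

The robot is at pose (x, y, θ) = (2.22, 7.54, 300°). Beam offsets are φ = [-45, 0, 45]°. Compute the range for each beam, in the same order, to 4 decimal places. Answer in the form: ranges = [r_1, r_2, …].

beam 1: φ=-45°, α=255°
  dir = (cos 255°, sin 255°) = (-0.2588, -0.9659); from cell (2,7)
  next x-line at t=0.8500, next y-line at t=0.5590; Δt_x=3.8637, Δt_y=1.0353
    y: enter (2,6) at t=0.5590
    x: enter (1,6) at t=0.8500
    y: enter (1,5) at t=1.5943
    y: enter (1,4) at t=2.6296
    y: enter (1,3) at t=3.6649
    y: enter (1,2) at t=4.7002
    x: enter (0,2) at t=4.7137 ← occupied
  → r_1 = 4.7137
beam 2: φ=0°, α=300°
  dir = (cos 300°, sin 300°) = (0.5000, -0.8660); from cell (2,7)
  next x-line at t=1.5600, next y-line at t=0.6235; Δt_x=2.0000, Δt_y=1.1547
    y: enter (2,6) at t=0.6235
    x: enter (3,6) at t=1.5600
    y: enter (3,5) at t=1.7782
    y: enter (3,4) at t=2.9329
    x: enter (4,4) at t=3.5600
    y: enter (4,3) at t=4.0876
    y: enter (4,2) at t=5.2423
    x: enter (5,2) at t=5.5600
    y: enter (5,1) at t=6.3970
    y: enter (5,0) at t=7.5517 ← occupied
  → r_2 = 7.5517
beam 3: φ=45°, α=345°
  dir = (cos 345°, sin 345°) = (0.9659, -0.2588); from cell (2,7)
  next x-line at t=0.8075, next y-line at t=2.0864; Δt_x=1.0353, Δt_y=3.8637
    x: enter (3,7) at t=0.8075
    x: enter (4,7) at t=1.8428
    y: enter (4,6) at t=2.0864
    x: enter (5,6) at t=2.8781
    x: enter (6,6) at t=3.9133
    x: enter (7,6) at t=4.9486 ← occupied
  → r_3 = 4.9486

ranges = [4.7137, 7.5517, 4.9486]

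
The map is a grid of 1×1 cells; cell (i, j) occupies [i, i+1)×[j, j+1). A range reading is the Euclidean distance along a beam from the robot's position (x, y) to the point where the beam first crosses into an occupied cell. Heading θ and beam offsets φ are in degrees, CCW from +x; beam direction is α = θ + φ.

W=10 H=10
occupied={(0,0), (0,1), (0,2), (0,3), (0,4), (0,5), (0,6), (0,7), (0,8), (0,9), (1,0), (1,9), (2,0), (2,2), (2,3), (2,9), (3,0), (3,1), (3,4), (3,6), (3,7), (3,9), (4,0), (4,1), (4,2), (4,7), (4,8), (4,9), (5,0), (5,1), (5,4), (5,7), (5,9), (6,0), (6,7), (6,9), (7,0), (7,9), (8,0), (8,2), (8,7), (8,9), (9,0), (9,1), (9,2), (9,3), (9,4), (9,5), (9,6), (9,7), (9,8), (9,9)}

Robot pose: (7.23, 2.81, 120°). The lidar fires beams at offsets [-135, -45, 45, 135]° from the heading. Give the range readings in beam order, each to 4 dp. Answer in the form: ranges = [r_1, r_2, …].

beam 1: φ=-135°, α=345°
  direction (0.9659, -0.2588); cell (7,2); t to first gridline: x 0.7972, y 3.1296 (then +1.0353 / +3.8637)
    (8,2) via x @ 0.7972  # hit
  → r_1 = 0.7972
beam 2: φ=-45°, α=75°
  direction (0.2588, 0.9659); cell (7,2); t to first gridline: x 2.9751, y 0.1967 (then +3.8637 / +1.0353)
    (7,3) via y @ 0.1967
    (7,4) via y @ 1.2320
    (7,5) via y @ 2.2673
    (8,5) via x @ 2.9751
    (8,6) via y @ 3.3025
    (8,7) via y @ 4.3378  # hit
  → r_2 = 4.3378
beam 3: φ=45°, α=165°
  direction (-0.9659, 0.2588); cell (7,2); t to first gridline: x 0.2381, y 0.7341 (then +1.0353 / +3.8637)
    (6,2) via x @ 0.2381
    (6,3) via y @ 0.7341
    (5,3) via x @ 1.2734
    (4,3) via x @ 2.3087
    (3,3) via x @ 3.3439
    (2,3) via x @ 4.3792  # hit
  → r_3 = 4.3792
beam 4: φ=135°, α=255°
  direction (-0.2588, -0.9659); cell (7,2); t to first gridline: x 0.8887, y 0.8386 (then +3.8637 / +1.0353)
    (7,1) via y @ 0.8386
    (6,1) via x @ 0.8887
    (6,0) via y @ 1.8738  # hit
  → r_4 = 1.8738

ranges = [0.7972, 4.3378, 4.3792, 1.8738]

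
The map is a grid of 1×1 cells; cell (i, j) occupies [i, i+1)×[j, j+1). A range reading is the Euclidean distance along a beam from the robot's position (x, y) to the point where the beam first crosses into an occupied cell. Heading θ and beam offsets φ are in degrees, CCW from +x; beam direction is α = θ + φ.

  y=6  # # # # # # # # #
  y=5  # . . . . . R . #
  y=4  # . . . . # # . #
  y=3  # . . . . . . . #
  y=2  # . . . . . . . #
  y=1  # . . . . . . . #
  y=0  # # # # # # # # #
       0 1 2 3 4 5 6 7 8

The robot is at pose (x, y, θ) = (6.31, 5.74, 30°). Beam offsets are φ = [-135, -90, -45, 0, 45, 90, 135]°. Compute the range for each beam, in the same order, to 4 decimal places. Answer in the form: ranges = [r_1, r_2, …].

beam 1: φ=-135°, α=255°
  d=(-0.2588,-0.9659)  start (6,5)  tX=1.1977 tY=0.7661  stride 1/|dx|=3.8637 1/|dy|=1.0353
    cross y-line → (6,4), t=0.7661 (wall)
  → r_1 = 0.7661
beam 2: φ=-90°, α=300°
  d=(0.5000,-0.8660)  start (6,5)  tX=1.3800 tY=0.8545  stride 1/|dx|=2.0000 1/|dy|=1.1547
    cross y-line → (6,4), t=0.8545 (wall)
  → r_2 = 0.8545
beam 3: φ=-45°, α=345°
  d=(0.9659,-0.2588)  start (6,5)  tX=0.7143 tY=2.8591  stride 1/|dx|=1.0353 1/|dy|=3.8637
    cross x-line → (7,5), t=0.7143
    cross x-line → (8,5), t=1.7496 (wall)
  → r_3 = 1.7496
beam 4: φ=0°, α=30°
  d=(0.8660,0.5000)  start (6,5)  tX=0.7967 tY=0.5200  stride 1/|dx|=1.1547 1/|dy|=2.0000
    cross y-line → (6,6), t=0.5200 (wall)
  → r_4 = 0.5200
beam 5: φ=45°, α=75°
  d=(0.2588,0.9659)  start (6,5)  tX=2.6660 tY=0.2692  stride 1/|dx|=3.8637 1/|dy|=1.0353
    cross y-line → (6,6), t=0.2692 (wall)
  → r_5 = 0.2692
beam 6: φ=90°, α=120°
  d=(-0.5000,0.8660)  start (6,5)  tX=0.6200 tY=0.3002  stride 1/|dx|=2.0000 1/|dy|=1.1547
    cross y-line → (6,6), t=0.3002 (wall)
  → r_6 = 0.3002
beam 7: φ=135°, α=165°
  d=(-0.9659,0.2588)  start (6,5)  tX=0.3209 tY=1.0046  stride 1/|dx|=1.0353 1/|dy|=3.8637
    cross x-line → (5,5), t=0.3209
    cross y-line → (5,6), t=1.0046 (wall)
  → r_7 = 1.0046

ranges = [0.7661, 0.8545, 1.7496, 0.5200, 0.2692, 0.3002, 1.0046]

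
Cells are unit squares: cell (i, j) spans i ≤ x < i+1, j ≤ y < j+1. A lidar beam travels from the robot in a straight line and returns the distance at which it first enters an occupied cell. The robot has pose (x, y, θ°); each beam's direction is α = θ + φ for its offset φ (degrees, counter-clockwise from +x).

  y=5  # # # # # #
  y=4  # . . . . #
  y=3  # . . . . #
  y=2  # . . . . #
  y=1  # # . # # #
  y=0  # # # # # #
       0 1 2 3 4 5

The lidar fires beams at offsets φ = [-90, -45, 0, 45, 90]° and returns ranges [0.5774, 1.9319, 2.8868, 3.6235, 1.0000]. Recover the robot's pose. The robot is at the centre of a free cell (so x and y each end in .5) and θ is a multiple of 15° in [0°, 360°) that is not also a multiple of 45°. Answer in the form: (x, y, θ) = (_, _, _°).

(x, y, θ) = (4.5, 2.5, 120°)

Enumerate (i+0.5, j+0.5, θ) over the 13 free cells and 16 admissible headings. For each, cast all 5 beams and compare to the given ranges.
  (1.5, 2.5, 285°): beam 1 = 0.5176 ≠ 0.5774 ✗
  (3.5, 2.5, 60°): beam 1 = 1.0000 ≠ 0.5774 ✗
  (3.5, 3.5, 345°): beam 1 = 1.5529 ≠ 0.5774 ✗
  (4.5, 2.5, 255°): beam 1 = 3.6235 ≠ 0.5774 ✗
  (3.5, 2.5, 30°): beam 2 = 1.5529 ≠ 1.9319 ✗
  …
  (4.5, 2.5, 120°): r_1=0.5774, r_2=1.9319, r_3=2.8868, r_4=3.6235, r_5=1.0000 — all match ✓
No second candidate reproduces the full scan.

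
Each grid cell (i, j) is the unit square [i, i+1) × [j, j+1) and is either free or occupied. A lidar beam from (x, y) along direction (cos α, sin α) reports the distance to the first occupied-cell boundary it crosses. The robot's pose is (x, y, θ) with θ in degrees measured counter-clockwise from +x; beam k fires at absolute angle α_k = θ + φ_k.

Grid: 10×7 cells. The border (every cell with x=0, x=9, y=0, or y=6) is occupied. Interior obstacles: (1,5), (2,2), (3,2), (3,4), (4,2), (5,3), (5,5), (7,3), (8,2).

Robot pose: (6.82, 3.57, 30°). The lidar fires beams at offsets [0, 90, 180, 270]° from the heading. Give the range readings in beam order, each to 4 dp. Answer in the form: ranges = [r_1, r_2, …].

beam 1: φ=0°, α=30°
  d=(0.8660,0.5000)  start (6,3)  tX=0.2078 tY=0.8600  stride 1/|dx|=1.1547 1/|dy|=2.0000
    cross x-line → (7,3), t=0.2078 (wall)
  → r_1 = 0.2078
beam 2: φ=90°, α=120°
  d=(-0.5000,0.8660)  start (6,3)  tX=1.6400 tY=0.4965  stride 1/|dx|=2.0000 1/|dy|=1.1547
    cross y-line → (6,4), t=0.4965
    cross x-line → (5,4), t=1.6400
    cross y-line → (5,5), t=1.6512 (wall)
  → r_2 = 1.6512
beam 3: φ=180°, α=210°
  d=(-0.8660,-0.5000)  start (6,3)  tX=0.9469 tY=1.1400  stride 1/|dx|=1.1547 1/|dy|=2.0000
    cross x-line → (5,3), t=0.9469 (wall)
  → r_3 = 0.9469
beam 4: φ=270°, α=300°
  d=(0.5000,-0.8660)  start (6,3)  tX=0.3600 tY=0.6582  stride 1/|dx|=2.0000 1/|dy|=1.1547
    cross x-line → (7,3), t=0.3600 (wall)
  → r_4 = 0.3600

ranges = [0.2078, 1.6512, 0.9469, 0.3600]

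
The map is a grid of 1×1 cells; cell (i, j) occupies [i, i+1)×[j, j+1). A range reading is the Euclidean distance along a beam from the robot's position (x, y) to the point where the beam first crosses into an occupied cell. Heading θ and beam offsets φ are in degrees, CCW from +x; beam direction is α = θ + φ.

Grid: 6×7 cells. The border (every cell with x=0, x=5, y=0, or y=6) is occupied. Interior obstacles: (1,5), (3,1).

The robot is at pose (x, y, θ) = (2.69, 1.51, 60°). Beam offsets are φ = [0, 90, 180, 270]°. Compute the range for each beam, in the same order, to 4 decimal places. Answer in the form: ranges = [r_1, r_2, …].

beam 1: φ=0°, α=60°
  direction (0.5000, 0.8660); cell (2,1); t to first gridline: x 0.6200, y 0.5658 (then +2.0000 / +1.1547)
    (2,2) via y @ 0.5658
    (3,2) via x @ 0.6200
    (3,3) via y @ 1.7205
    (4,3) via x @ 2.6200
    (4,4) via y @ 2.8752
    (4,5) via y @ 4.0299
    (5,5) via x @ 4.6200  # hit
  → r_1 = 4.6200
beam 2: φ=90°, α=150°
  direction (-0.8660, 0.5000); cell (2,1); t to first gridline: x 0.7967, y 0.9800 (then +1.1547 / +2.0000)
    (1,1) via x @ 0.7967
    (1,2) via y @ 0.9800
    (0,2) via x @ 1.9514  # hit
  → r_2 = 1.9514
beam 3: φ=180°, α=240°
  direction (-0.5000, -0.8660); cell (2,1); t to first gridline: x 1.3800, y 0.5889 (then +2.0000 / +1.1547)
    (2,0) via y @ 0.5889  # hit
  → r_3 = 0.5889
beam 4: φ=270°, α=330°
  direction (0.8660, -0.5000); cell (2,1); t to first gridline: x 0.3580, y 1.0200 (then +1.1547 / +2.0000)
    (3,1) via x @ 0.3580  # hit
  → r_4 = 0.3580

ranges = [4.6200, 1.9514, 0.5889, 0.3580]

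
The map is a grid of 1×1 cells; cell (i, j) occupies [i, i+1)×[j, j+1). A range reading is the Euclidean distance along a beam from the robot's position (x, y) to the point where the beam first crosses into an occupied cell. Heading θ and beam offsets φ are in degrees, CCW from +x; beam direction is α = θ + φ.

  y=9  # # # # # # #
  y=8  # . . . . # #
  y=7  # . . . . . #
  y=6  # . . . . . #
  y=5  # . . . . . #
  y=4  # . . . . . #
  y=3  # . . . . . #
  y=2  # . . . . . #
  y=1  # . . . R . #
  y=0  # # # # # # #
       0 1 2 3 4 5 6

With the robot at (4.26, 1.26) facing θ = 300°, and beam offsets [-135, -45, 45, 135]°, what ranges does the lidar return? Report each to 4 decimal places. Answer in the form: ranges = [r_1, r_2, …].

ranges = [3.3750, 0.2692, 1.0046, 6.7228]

beam 1: φ=-135°, α=165°
  direction (-0.9659, 0.2588); cell (4,1); t to first gridline: x 0.2692, y 2.8591 (then +1.0353 / +3.8637)
    (3,1) via x @ 0.2692
    (2,1) via x @ 1.3044
    (1,1) via x @ 2.3397
    (1,2) via y @ 2.8591
    (0,2) via x @ 3.3750  # hit
  → r_1 = 3.3750
beam 2: φ=-45°, α=255°
  direction (-0.2588, -0.9659); cell (4,1); t to first gridline: x 1.0046, y 0.2692 (then +3.8637 / +1.0353)
    (4,0) via y @ 0.2692  # hit
  → r_2 = 0.2692
beam 3: φ=45°, α=345°
  direction (0.9659, -0.2588); cell (4,1); t to first gridline: x 0.7661, y 1.0046 (then +1.0353 / +3.8637)
    (5,1) via x @ 0.7661
    (5,0) via y @ 1.0046  # hit
  → r_3 = 1.0046
beam 4: φ=135°, α=75°
  direction (0.2588, 0.9659); cell (4,1); t to first gridline: x 2.8591, y 0.7661 (then +3.8637 / +1.0353)
    (4,2) via y @ 0.7661
    (4,3) via y @ 1.8014
    (4,4) via y @ 2.8367
    (5,4) via x @ 2.8591
    (5,5) via y @ 3.8719
    (5,6) via y @ 4.9072
    (5,7) via y @ 5.9425
    (6,7) via x @ 6.7228  # hit
  → r_4 = 6.7228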